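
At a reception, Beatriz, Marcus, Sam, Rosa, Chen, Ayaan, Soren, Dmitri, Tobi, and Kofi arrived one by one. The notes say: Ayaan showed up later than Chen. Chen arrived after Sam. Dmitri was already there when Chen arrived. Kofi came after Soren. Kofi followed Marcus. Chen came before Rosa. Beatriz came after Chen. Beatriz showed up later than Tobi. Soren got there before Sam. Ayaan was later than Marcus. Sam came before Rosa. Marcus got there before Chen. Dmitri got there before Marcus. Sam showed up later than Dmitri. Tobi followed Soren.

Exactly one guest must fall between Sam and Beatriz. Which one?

Chen

Tracing the constraints gives Sam → Chen → Beatriz, so Chen sits after Sam and before Beatriz.
No other guest is forced both after Sam and before Beatriz.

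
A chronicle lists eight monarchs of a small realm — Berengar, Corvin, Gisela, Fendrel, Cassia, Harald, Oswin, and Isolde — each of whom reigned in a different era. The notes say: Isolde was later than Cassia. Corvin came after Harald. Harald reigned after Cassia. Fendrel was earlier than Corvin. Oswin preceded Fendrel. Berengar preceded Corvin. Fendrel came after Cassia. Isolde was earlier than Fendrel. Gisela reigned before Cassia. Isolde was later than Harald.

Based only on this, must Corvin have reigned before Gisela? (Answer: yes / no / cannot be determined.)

no

Tracing the constraints gives Gisela → Cassia → Fendrel → Corvin, so Gisela must come before Corvin.
That means Corvin cannot be before Gisela.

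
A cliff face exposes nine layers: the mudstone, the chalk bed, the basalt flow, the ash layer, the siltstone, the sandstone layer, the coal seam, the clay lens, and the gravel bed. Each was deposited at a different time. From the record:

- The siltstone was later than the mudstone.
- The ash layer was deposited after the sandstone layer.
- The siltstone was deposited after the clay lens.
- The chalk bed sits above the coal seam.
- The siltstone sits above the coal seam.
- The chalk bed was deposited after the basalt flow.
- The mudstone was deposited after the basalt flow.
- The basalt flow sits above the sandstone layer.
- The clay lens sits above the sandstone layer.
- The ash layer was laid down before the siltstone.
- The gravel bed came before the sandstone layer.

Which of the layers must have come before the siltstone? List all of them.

Directly stated before the siltstone: the ash layer, the clay lens, the coal seam, and the mudstone.
The basalt flow reaches the siltstone via the basalt flow → the mudstone → the siltstone.
The gravel bed reaches the siltstone via the gravel bed → the sandstone layer → the clay lens → the siltstone.
The sandstone layer reaches the siltstone via the sandstone layer → the clay lens → the siltstone.
No chain forces the chalk bed ahead of the siltstone.

the ash layer, the basalt flow, the clay lens, the coal seam, the gravel bed, the mudstone, the sandstone layer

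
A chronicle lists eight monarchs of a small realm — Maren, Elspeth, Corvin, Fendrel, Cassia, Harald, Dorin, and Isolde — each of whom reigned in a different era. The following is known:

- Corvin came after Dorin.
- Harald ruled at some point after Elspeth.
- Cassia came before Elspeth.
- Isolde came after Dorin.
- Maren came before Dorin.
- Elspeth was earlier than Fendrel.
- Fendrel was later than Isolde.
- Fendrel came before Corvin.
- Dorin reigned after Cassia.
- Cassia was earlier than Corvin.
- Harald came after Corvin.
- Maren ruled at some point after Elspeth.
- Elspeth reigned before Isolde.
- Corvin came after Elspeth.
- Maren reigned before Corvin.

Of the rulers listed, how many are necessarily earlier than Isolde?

Directly stated before Isolde: Dorin and Elspeth.
Cassia reaches Isolde via Cassia → Dorin → Isolde.
Maren reaches Isolde via Maren → Dorin → Isolde.
No chain forces Corvin (or any of the others) ahead of Isolde.
That's Cassia, Dorin, Elspeth, and Maren — 4 in all.

4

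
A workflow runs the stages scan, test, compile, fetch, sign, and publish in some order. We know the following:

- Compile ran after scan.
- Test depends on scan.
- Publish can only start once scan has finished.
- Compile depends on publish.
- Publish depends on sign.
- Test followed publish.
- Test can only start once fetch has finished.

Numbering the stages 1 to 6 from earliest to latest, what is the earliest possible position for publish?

3

Scan and sign must both come before publish — 2 forced predecessors.
Nothing else is forced ahead of publish, so its earliest slot is position 2 + 1 = 3.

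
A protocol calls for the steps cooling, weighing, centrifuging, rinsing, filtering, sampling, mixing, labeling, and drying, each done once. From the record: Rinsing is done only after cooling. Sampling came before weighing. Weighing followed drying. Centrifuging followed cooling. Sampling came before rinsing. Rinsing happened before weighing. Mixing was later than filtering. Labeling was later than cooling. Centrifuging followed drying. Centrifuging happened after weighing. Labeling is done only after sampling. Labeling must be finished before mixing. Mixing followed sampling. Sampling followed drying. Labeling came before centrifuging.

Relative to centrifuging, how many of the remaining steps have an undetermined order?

Forced before centrifuging: cooling, drying, labeling, rinsing, sampling, and weighing.
That leaves filtering and mixing with no forced order relative to centrifuging — 2.

2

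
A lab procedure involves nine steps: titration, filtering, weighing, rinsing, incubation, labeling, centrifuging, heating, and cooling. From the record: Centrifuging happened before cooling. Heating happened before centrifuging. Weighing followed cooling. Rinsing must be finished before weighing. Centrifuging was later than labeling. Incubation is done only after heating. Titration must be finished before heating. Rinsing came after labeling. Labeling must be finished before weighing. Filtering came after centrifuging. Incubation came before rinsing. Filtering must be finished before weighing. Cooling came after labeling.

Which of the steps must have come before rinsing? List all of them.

heating, incubation, labeling, titration

Directly stated before rinsing: incubation and labeling.
Heating reaches rinsing via heating → incubation → rinsing.
Titration reaches rinsing via titration → heating → incubation → rinsing.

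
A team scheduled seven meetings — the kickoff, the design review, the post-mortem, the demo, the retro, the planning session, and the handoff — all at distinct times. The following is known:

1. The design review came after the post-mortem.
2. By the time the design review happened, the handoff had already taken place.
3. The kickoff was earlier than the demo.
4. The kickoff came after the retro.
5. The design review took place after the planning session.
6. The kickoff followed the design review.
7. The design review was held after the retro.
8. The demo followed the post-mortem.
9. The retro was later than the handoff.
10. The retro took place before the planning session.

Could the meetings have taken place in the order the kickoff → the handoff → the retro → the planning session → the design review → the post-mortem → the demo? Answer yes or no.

The constraints require the post-mortem before the design review, but in the proposed sequence the design review appears ahead of the post-mortem. That one violation is enough.

no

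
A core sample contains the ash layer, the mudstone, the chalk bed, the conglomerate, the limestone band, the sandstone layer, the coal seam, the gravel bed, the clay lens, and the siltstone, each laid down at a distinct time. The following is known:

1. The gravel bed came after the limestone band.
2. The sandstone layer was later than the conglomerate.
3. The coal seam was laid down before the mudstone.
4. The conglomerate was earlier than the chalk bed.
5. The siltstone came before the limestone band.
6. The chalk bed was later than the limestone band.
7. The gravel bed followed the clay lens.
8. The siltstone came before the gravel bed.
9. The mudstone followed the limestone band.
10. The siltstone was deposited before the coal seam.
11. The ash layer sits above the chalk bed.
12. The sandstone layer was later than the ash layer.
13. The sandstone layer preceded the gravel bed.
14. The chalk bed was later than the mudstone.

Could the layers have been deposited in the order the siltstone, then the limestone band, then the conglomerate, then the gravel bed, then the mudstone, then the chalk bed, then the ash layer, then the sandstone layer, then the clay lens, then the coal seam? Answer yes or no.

The constraints require the clay lens before the gravel bed, but in the proposed sequence the gravel bed appears ahead of the clay lens. That one violation is enough.

no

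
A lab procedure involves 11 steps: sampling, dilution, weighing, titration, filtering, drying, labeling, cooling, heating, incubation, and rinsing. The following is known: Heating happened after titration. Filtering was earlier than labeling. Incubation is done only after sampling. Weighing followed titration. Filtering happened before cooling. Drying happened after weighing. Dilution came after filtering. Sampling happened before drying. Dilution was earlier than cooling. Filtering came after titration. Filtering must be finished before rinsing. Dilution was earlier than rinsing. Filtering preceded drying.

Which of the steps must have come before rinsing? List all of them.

dilution, filtering, titration

Directly stated before rinsing: dilution and filtering.
Titration reaches rinsing via titration → filtering → rinsing.
No chain forces drying (or any of the others) ahead of rinsing.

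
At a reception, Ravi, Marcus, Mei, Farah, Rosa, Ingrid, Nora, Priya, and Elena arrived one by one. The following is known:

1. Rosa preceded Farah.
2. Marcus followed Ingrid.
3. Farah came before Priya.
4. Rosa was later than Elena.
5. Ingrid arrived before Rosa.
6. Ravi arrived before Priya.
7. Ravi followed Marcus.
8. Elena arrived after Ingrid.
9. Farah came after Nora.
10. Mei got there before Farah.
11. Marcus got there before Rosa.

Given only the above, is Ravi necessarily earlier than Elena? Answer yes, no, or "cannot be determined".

No chain of stated constraints runs from Ravi to Elena, and none runs from Elena to Ravi either.
So the relative order of Ravi and Elena is not fixed by the given facts.

cannot be determined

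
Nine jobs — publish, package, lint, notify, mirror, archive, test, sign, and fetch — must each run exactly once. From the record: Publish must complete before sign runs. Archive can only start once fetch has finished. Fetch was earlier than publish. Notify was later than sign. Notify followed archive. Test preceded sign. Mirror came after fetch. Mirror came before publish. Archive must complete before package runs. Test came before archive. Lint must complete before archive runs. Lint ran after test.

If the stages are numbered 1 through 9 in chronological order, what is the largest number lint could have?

6

Lint must come before archive, notify, and package — 3 stages forced after it.
Everything else can be placed before lint in some valid order, so lint can sit as late as position 9 − 3 = 6.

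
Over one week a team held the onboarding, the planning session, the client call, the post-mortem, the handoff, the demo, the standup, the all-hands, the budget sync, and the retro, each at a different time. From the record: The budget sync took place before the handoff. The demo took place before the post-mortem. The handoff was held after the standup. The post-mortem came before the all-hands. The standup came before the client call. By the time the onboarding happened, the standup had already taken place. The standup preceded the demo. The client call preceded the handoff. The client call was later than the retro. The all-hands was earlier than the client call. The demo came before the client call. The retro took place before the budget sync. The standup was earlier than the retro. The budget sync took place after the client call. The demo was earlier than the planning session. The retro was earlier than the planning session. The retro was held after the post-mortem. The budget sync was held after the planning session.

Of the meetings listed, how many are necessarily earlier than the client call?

Directly stated before the client call: the all-hands, the demo, the retro, and the standup.
The post-mortem reaches the client call via the post-mortem → the all-hands → the client call.
No chain forces the onboarding (or any of the others) ahead of the client call.
That's the all-hands, the demo, the post-mortem, the retro, and the standup — 5 in all.

5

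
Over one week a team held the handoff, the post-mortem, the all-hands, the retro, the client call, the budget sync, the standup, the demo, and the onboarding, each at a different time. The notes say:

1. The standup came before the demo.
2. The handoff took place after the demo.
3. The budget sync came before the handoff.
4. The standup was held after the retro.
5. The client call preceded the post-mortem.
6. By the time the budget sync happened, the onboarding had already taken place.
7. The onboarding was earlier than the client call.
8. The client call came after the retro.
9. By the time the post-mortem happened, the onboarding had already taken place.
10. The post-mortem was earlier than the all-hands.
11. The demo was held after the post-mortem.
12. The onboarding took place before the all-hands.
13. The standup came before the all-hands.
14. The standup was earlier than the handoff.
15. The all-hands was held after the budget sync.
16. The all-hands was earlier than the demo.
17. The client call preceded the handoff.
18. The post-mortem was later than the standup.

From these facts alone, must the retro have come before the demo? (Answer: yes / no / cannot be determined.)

yes

Chain the constraints: the retro → the standup → the demo. Each link is directly stated, so the retro comes before the demo.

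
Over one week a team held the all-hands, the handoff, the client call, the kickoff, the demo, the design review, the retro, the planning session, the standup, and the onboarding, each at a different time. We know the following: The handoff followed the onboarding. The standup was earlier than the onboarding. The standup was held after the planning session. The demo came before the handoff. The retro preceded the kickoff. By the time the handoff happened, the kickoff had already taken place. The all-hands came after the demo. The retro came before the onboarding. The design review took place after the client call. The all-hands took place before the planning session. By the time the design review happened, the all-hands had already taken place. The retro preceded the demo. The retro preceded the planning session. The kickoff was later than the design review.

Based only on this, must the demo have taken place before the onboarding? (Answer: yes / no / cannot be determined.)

Chain the constraints: the demo → the all-hands → the planning session → the standup → the onboarding. Each link is directly stated, so the demo comes before the onboarding.

yes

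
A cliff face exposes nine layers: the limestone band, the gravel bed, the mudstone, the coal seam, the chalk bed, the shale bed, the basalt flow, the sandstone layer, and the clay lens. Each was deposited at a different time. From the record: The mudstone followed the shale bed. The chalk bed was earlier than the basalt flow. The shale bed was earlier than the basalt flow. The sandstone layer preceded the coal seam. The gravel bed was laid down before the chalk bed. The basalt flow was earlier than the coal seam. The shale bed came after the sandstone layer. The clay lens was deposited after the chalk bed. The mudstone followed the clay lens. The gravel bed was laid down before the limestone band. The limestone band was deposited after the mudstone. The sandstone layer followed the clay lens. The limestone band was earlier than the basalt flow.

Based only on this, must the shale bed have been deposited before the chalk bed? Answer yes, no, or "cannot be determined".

no

Tracing the constraints gives the chalk bed → the clay lens → the sandstone layer → the shale bed, so the chalk bed must come before the shale bed.
That means the shale bed cannot be before the chalk bed.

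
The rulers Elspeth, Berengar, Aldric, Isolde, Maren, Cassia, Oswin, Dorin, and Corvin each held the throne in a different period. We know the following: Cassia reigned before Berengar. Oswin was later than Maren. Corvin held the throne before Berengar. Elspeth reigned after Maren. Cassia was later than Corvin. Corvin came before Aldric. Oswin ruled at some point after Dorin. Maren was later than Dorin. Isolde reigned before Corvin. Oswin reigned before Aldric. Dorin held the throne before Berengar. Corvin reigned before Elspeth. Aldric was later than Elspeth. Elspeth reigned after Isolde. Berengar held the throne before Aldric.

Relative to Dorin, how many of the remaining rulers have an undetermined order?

3

Forced after Dorin: Aldric, Berengar, Elspeth, Maren, and Oswin.
That leaves Cassia, Corvin, and Isolde with no forced order relative to Dorin — 3.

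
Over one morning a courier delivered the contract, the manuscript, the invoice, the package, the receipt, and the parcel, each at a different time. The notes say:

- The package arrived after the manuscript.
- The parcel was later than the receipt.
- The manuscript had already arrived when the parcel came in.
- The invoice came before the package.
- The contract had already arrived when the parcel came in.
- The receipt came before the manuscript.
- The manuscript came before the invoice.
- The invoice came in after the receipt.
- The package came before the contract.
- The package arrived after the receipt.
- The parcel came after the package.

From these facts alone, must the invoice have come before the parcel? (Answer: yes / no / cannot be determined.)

yes

Chain the constraints: the invoice → the package → the parcel. Each link is directly stated, so the invoice comes before the parcel.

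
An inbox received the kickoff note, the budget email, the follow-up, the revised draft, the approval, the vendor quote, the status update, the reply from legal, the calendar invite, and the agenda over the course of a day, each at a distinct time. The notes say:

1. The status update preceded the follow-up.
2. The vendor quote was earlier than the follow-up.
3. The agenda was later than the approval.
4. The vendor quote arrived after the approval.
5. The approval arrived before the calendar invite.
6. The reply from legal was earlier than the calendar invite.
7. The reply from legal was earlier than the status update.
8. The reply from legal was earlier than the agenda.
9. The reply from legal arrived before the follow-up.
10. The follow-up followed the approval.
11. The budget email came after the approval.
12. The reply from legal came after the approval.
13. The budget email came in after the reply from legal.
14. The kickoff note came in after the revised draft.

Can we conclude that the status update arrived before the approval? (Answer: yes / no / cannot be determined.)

Tracing the constraints gives the approval → the reply from legal → the status update, so the approval must come before the status update.
That means the status update cannot be before the approval.

no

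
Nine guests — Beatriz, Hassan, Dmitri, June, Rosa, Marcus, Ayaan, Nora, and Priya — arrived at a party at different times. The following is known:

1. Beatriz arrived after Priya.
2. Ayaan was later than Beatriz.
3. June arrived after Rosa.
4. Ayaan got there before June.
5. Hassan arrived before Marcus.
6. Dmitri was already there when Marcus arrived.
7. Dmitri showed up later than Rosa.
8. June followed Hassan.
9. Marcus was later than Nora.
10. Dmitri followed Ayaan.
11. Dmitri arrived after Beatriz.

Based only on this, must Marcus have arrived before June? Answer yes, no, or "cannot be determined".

No chain of stated constraints runs from Marcus to June, and none runs from June to Marcus either.
So the relative order of Marcus and June is not fixed by the given facts.

cannot be determined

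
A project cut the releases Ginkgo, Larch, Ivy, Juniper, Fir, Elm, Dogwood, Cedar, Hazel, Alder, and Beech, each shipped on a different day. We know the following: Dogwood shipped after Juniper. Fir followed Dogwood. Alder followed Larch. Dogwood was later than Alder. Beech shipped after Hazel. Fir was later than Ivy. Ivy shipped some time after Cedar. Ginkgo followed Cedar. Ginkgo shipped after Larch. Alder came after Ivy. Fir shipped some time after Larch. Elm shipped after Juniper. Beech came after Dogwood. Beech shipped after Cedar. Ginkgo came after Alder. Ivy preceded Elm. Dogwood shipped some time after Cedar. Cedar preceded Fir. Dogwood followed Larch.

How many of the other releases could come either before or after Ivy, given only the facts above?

3

Forced before Ivy: Cedar; forced after Ivy: Alder, Beech, Dogwood, Elm, Fir, and Ginkgo.
That leaves Hazel, Juniper, and Larch with no forced order relative to Ivy — 3.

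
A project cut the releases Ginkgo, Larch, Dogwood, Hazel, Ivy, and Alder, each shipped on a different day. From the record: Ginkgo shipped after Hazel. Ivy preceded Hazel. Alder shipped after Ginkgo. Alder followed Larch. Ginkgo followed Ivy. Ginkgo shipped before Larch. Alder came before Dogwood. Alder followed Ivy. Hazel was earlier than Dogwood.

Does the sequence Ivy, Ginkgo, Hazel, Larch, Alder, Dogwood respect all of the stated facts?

The constraints require Hazel before Ginkgo, but in the proposed sequence Ginkgo appears ahead of Hazel. That one violation is enough.

no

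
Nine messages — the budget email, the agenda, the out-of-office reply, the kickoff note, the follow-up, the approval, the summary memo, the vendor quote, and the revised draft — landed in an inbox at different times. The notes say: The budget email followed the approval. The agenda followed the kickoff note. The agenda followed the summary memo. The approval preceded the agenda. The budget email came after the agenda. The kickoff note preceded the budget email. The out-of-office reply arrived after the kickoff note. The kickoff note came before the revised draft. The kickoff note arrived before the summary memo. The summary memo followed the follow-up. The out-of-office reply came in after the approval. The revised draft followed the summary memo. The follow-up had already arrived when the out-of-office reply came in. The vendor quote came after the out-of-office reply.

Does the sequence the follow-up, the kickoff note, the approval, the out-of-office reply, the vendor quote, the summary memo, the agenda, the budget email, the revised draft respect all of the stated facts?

Check each stated constraint against the proposed order — e.g. the kickoff note is ahead of the budget email; the kickoff note is ahead of the revised draft. Every pair is in the required order; nothing is violated.

yes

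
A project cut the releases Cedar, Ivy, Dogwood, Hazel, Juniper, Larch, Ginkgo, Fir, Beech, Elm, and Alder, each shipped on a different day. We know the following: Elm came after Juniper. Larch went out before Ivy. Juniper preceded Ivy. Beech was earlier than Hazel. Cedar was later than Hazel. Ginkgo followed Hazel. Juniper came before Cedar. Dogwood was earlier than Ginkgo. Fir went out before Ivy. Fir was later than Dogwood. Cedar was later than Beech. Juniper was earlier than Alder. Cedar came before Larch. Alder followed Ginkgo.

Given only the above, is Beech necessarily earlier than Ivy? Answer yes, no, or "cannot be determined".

yes

Chain the constraints: Beech → Cedar → Larch → Ivy. Each link is directly stated, so Beech comes before Ivy.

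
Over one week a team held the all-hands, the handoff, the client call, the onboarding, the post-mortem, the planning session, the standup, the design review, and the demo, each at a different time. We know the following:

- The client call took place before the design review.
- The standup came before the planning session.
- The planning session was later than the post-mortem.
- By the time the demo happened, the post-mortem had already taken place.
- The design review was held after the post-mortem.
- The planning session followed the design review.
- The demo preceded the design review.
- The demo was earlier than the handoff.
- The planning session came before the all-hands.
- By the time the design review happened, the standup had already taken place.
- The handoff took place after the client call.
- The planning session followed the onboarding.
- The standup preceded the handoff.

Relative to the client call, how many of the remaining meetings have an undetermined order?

4

Forced after the client call: the all-hands, the design review, the handoff, and the planning session.
That leaves the demo, the onboarding, the post-mortem, and the standup with no forced order relative to the client call — 4.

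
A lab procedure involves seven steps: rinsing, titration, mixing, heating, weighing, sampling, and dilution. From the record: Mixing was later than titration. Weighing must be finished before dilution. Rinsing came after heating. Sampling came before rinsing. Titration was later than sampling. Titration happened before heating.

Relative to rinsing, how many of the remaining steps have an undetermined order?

Forced before rinsing: heating, sampling, and titration.
That leaves dilution, mixing, and weighing with no forced order relative to rinsing — 3.

3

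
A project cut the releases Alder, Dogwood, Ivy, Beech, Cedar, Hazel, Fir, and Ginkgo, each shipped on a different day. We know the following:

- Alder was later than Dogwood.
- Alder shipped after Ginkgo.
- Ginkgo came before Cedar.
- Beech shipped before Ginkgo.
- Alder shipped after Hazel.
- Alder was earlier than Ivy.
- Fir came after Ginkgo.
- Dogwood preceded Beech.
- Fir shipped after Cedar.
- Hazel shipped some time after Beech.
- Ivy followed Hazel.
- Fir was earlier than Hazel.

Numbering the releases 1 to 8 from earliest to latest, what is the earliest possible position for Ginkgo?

3

Beech and Dogwood must both come before Ginkgo — 2 forced predecessors.
Nothing else is forced ahead of Ginkgo, so its earliest slot is position 2 + 1 = 3.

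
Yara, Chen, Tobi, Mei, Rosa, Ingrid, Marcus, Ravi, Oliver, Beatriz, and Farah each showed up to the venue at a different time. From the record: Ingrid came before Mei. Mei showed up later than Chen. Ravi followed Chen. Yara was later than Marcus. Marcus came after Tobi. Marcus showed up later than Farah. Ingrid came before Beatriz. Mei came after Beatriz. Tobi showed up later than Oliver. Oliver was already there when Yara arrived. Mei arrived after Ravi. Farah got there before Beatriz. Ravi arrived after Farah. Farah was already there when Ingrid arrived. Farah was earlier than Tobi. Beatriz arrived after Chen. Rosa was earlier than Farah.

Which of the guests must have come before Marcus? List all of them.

Directly stated before Marcus: Farah and Tobi.
Oliver reaches Marcus via Oliver → Tobi → Marcus.
Rosa reaches Marcus via Rosa → Farah → Marcus.
No chain forces Chen (or any of the others) ahead of Marcus.

Farah, Oliver, Rosa, Tobi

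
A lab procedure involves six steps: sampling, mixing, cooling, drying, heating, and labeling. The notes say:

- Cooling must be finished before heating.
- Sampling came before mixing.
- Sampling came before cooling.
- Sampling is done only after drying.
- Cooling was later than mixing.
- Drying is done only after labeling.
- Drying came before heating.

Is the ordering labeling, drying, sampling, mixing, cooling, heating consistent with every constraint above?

yes

Check each stated constraint against the proposed order — e.g. sampling is ahead of cooling; drying is ahead of heating. Every pair is in the required order; nothing is violated.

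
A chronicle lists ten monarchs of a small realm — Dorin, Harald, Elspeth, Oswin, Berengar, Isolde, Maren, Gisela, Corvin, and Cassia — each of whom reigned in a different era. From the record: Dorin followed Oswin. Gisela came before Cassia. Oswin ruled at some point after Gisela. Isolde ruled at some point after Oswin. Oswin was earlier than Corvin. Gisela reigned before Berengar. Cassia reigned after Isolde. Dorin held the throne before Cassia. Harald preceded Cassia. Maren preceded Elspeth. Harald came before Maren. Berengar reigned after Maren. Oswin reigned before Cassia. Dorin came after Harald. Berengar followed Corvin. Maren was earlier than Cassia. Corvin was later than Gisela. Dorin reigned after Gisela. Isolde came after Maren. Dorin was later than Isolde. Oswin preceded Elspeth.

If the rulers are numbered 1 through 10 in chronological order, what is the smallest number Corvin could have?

3

Gisela and Oswin must both come before Corvin — 2 forced predecessors.
Nothing else is forced ahead of Corvin, so their earliest slot is position 2 + 1 = 3.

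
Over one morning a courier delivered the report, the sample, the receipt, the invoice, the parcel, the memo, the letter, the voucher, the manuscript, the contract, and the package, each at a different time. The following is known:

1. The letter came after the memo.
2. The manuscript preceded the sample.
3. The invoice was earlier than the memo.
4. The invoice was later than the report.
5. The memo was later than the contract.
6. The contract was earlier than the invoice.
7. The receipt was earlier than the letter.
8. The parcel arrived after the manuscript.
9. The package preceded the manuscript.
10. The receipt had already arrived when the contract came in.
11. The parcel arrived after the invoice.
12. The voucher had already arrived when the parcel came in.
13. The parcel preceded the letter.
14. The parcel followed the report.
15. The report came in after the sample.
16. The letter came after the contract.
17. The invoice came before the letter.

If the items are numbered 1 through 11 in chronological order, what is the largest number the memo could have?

10

The memo must come before the letter — 1 item forced after it.
Everything else can be placed before the memo in some valid order, so the memo can sit as late as position 11 − 1 = 10.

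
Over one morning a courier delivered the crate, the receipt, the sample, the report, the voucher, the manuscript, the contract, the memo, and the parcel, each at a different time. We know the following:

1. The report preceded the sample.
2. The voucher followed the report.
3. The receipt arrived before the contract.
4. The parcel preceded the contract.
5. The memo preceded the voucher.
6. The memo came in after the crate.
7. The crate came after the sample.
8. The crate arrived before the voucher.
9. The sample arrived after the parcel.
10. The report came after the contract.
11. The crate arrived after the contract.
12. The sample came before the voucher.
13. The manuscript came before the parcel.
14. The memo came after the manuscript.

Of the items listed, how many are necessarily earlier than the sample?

5

Directly stated before the sample: the parcel and the report.
The contract reaches the sample via the contract → the report → the sample.
The manuscript reaches the sample via the manuscript → the parcel → the sample.
The receipt reaches the sample via the receipt → the contract → the report → the sample.
That's the contract, the manuscript, the parcel, the receipt, and the report — 5 in all.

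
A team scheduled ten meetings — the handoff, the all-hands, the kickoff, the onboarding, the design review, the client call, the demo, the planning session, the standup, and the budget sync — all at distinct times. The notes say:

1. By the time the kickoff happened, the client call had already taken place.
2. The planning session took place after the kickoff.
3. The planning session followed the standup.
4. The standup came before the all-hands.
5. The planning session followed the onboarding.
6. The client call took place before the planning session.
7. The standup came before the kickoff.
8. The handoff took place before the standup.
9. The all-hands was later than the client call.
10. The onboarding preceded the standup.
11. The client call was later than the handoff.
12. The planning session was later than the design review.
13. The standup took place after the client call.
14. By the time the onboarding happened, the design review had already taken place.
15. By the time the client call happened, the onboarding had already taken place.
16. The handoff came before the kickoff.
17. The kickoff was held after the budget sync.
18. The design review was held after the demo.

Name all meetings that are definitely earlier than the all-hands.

Directly stated before the all-hands: the client call and the standup.
The demo reaches the all-hands via the demo → the design review → the onboarding → the client call → the all-hands.
The design review reaches the all-hands via the design review → the onboarding → the client call → the all-hands.
The handoff reaches the all-hands via the handoff → the standup → the all-hands.
Likewise the onboarding reaches the all-hands by chaining the stated constraints.

the client call, the demo, the design review, the handoff, the onboarding, the standup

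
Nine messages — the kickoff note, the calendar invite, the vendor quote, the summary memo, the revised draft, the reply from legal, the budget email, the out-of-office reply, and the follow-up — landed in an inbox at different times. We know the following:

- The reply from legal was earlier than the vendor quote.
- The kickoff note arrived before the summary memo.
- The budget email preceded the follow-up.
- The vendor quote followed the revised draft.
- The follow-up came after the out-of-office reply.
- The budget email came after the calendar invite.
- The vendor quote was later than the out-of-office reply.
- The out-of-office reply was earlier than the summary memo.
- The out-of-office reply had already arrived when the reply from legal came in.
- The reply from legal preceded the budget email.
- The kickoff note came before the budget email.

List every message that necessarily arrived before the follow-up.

Directly stated before the follow-up: the budget email and the out-of-office reply.
The calendar invite reaches the follow-up via the calendar invite → the budget email → the follow-up.
The kickoff note reaches the follow-up via the kickoff note → the budget email → the follow-up.
The reply from legal reaches the follow-up via the reply from legal → the budget email → the follow-up.
No chain forces the summary memo (or any of the others) ahead of the follow-up.

the budget email, the calendar invite, the kickoff note, the out-of-office reply, the reply from legal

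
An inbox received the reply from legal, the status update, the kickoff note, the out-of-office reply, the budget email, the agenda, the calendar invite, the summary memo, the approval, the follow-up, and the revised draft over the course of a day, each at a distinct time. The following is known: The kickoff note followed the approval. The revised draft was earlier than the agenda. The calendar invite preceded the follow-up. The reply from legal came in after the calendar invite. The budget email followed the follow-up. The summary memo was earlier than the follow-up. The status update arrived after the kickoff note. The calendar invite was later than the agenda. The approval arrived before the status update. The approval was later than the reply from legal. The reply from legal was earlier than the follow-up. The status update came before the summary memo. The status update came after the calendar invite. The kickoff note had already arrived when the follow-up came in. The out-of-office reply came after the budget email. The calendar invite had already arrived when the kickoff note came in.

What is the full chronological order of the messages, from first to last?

the revised draft, the agenda, the calendar invite, the reply from legal, the approval, the kickoff note, the status update, the summary memo, the follow-up, the budget email, the out-of-office reply

The constraints fix every adjacent pair, so only one ordering works:
the revised draft → the agenda → the calendar invite → the reply from legal → the approval → the kickoff note → the status update → the summary memo → the follow-up → the budget email → the out-of-office reply.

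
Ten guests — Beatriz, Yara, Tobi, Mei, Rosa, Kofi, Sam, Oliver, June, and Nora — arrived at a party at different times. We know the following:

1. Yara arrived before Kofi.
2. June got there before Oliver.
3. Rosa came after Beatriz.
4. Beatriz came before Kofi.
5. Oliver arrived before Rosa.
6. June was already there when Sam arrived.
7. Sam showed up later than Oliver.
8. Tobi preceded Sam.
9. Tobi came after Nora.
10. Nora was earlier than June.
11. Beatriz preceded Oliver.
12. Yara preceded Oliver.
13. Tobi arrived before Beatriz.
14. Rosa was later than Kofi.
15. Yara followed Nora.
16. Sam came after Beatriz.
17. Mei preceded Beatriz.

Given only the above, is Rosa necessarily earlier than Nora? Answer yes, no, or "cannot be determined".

no

Tracing the constraints gives Nora → Yara → Oliver → Rosa, so Nora must come before Rosa.
That means Rosa cannot be before Nora.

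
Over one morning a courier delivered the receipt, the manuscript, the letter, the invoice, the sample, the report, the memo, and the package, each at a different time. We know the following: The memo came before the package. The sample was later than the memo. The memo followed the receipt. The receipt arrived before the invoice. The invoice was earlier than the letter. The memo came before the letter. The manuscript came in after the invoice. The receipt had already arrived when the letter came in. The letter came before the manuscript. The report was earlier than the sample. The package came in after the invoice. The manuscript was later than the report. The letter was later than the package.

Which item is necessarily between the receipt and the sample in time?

Tracing the constraints gives the receipt → the memo → the sample, so the memo sits after the receipt and before the sample.
No other item is forced both after the receipt and before the sample.

the memo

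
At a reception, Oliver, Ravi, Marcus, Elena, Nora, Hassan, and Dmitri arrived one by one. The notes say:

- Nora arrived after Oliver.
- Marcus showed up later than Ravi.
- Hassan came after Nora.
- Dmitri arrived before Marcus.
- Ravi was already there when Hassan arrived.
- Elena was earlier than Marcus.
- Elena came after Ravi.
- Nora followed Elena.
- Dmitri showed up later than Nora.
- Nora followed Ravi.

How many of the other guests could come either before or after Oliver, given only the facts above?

2

Forced after Oliver: Dmitri, Hassan, Marcus, and Nora.
That leaves Elena and Ravi with no forced order relative to Oliver — 2.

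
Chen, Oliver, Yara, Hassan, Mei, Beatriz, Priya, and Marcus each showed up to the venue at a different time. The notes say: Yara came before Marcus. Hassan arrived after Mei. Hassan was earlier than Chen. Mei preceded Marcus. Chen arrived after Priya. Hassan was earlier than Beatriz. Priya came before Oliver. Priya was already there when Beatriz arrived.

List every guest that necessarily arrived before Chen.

Directly stated before Chen: Hassan and Priya.
Mei reaches Chen via Mei → Hassan → Chen.
No chain forces Oliver (or any of the others) ahead of Chen.

Hassan, Mei, Priya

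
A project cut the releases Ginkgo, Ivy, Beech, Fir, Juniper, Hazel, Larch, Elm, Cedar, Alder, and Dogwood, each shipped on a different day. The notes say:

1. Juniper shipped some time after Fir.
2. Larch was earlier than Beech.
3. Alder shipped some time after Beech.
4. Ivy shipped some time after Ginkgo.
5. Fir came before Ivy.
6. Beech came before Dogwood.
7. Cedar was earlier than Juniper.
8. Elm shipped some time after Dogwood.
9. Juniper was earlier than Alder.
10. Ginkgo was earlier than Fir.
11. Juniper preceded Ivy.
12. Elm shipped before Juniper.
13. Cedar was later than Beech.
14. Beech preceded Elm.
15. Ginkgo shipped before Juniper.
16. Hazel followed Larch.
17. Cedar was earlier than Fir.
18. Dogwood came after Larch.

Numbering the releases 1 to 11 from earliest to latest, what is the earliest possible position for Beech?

Larch must come before Beech — 1 forced predecessor.
Nothing else is forced ahead of Beech, so its earliest slot is position 1 + 1 = 2.

2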